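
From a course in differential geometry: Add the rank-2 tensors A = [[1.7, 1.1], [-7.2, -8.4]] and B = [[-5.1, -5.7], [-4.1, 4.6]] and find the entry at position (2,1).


Tensor addition is component-wise: (A + B)_{ij} = A_{ij} + B_{ij}.
A_{21} = -7.2
B_{21} = -4.1
(A + B)_{21} = -7.2 + -4.1 = -11.3

-11.3


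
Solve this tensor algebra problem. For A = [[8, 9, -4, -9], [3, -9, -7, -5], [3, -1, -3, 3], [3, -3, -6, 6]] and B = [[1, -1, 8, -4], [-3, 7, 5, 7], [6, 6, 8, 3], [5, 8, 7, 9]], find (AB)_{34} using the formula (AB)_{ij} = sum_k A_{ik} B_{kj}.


(AB)_{ij} = sum_k A_{ik} B_{kj}.
For i=3, j=4:
A_{31} * B_{14} = 3 * -4 = -12
A_{32} * B_{24} = -1 * 7 = -7
A_{33} * B_{34} = -3 * 3 = -9
A_{34} * B_{44} = 3 * 9 = 27
Sum = -12 + -7 + -9 + 27 = -1

-1


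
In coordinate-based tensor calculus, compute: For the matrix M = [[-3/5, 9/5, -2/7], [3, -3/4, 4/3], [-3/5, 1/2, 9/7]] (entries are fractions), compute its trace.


The trace is the sum of diagonal entries.
Diagonal: M[1,1] = -3/5, M[2,2] = -3/4, M[3,3] = 9/7
Tr(M) = -3/5 + -3/4 + 9/7
Computing step by step:
After adding M[1,1]: -3/5
After adding M[2,2]: -27/20
After adding M[3,3]: -9/140
Tr(M) = -9/140

-9/140


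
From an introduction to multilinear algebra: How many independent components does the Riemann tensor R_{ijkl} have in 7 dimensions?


The Riemann tensor in d dimensions has d^2(d^2 - 1)/12 independent components.
d = 7, so d^2 = 49
d^2 - 1 = 48
d^2(d^2 - 1) = 49 * 48 = 2352
Divide by 12: 2352 / 12 = 196

196


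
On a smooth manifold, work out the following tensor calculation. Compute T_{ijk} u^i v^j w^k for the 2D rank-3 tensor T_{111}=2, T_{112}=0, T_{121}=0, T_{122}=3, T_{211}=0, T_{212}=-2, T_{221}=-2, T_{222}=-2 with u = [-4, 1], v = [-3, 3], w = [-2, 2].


S = sum over i,j,k of T_{ijk} u_i v_j w_k. Expanding all 8 terms:
T_{111}*u_1*v_1*w_1 = 2*-4*-3*-2 = -48  (running total: -48)
T_{112}*u_1*v_1*w_2 = 0*-4*-3*2 = 0  (running total: -48)
T_{121}*u_1*v_2*w_1 = 0*-4*3*-2 = 0  (running total: -48)
T_{122}*u_1*v_2*w_2 = 3*-4*3*2 = -72  (running total: -120)
T_{211}*u_2*v_1*w_1 = 0*1*-3*-2 = 0  (running total: -120)
T_{212}*u_2*v_1*w_2 = -2*1*-3*2 = 12  (running total: -108)
T_{221}*u_2*v_2*w_1 = -2*1*3*-2 = 12  (running total: -96)
T_{222}*u_2*v_2*w_2 = -2*1*3*2 = -12  (running total: -108)
S = -108

-108


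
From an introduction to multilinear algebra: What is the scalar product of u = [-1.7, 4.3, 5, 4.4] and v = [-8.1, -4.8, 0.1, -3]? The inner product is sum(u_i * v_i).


The inner product u . v = sum of u_i * v_i.
Term-by-term: -1.7 * -8.1, 4.3 * -4.8, 5 * 0.1, 4.4 * -3
Products: 13.77, -20.64, 0.5, -13.2
Sum = 13.77 + -20.64 + 0.5 + -13.2 = -19.57

-19.57


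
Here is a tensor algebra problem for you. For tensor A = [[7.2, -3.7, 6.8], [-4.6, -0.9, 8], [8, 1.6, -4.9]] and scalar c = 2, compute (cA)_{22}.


Scalar multiplication: (cA)_{ij} = c * A_{ij}.
c = 2
A_{22} = -0.9
(cA)_{22} = 2 * -0.9 = -1.8

-1.8


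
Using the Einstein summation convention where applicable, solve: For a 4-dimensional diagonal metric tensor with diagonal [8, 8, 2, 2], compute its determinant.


For a diagonal metric, the determinant is the product of diagonal entries.
Diagonal entries: 8, 8, 2, 2
det(g) = 8 * 8 * 2 * 2 = 256

256


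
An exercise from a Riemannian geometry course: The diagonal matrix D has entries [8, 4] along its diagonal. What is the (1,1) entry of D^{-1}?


For a diagonal matrix, the inverse has entries (D^{-1})_{ii} = 1/d_{ii}.
The diagonal entries are: d_{11} = 8, d_{22} = 4
We need (D^{-1})_{11} = 1/d_{11} = 1/8 = 1/8

1/8


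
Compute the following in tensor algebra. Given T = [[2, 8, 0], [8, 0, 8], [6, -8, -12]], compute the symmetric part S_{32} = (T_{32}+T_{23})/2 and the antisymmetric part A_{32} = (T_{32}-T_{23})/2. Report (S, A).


T_{32} = -8
T_{23} = 8
S_{32} = (-8 + 8)/2 = 0/2 = 0
A_{32} = (-8 - 8)/2 = -16/2 = -8
Check: S + A = 0 + -8 = -8 = T_{32}.

(0, -8)


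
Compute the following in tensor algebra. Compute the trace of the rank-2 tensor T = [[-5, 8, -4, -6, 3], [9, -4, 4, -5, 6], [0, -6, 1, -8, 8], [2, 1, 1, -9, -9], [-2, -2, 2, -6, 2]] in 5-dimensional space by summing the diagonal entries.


The contraction (trace) of a rank-2 tensor is the sum of its diagonal elements.
Diagonal entries: A[1,1] = -5, A[2,2] = -4, A[3,3] = 1, A[4,4] = -9, A[5,5] = 2
Tr(A) = -5 + -4 + 1 + -9 + 2 = -15

-15


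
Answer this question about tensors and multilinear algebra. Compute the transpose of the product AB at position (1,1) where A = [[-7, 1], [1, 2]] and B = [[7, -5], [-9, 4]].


(AB)^T_{ij} = (AB)_{ji} = sum_k A_{jk} B_{ki}.
For i=1, j=1 we need (AB)_{11}:
A_{11} * B_{11} = -7 * 7 = -49
A_{12} * B_{21} = 1 * -9 = -9
Sum = -49 + -9 = -58

-58


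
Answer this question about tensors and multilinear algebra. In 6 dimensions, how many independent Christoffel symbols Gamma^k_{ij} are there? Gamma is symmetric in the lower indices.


Christoffel symbols Gamma^k_{ij} are symmetric in i,j, so there are d * d(d+1)/2 independent symbols.
d = 6
d(d+1)/2 = 6 * 7 / 2 = 21
Total = 6 * 21 = 126

126


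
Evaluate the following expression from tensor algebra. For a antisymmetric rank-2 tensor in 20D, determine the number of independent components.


A antisymmetric rank-2 tensor in d dimensions has d(d-1)/2 independent components.
d = 20
d(d-1)/2 = 20 * 19 / 2 = 380 / 2 = 190

190


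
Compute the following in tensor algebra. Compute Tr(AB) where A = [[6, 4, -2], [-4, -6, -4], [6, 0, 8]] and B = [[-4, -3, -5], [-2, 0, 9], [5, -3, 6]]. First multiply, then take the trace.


Tr(AB) = sum_i (AB)_{ii} where (AB)_{ii} = sum_k A_{ik} B_{ki}.
(AB)_{11} = 6*-4 + 4*-2 + -2*5 = -42
(AB)_{22} = -4*-3 + -6*0 + -4*-3 = 24
(AB)_{33} = 6*-5 + 0*9 + 8*6 = 18
Tr(AB) = -42 + 24 + 18 = 0

0


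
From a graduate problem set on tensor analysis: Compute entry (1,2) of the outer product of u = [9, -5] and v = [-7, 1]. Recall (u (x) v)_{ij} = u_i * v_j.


The outer product entry T_{ij} = u_i * v_j.
We need i=1, j=2.
u_1 = 9, v_2 = 1
T_{1,2} = 9 * 1 = 9

9


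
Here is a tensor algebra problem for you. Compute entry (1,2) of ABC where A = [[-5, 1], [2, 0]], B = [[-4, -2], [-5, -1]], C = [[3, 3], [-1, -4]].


(ABC)_{12} = sum_m (AB)_{1m} C_{m2}. First compute row 1 of AB.
(AB)_{11} = -5*-4 + 1*-5 = 15
(AB)_{12} = -5*-2 + 1*-1 = 9
Now contract with column 2 of C:
(AB)_{11} * C_{12} = 15 * 3 = 45
(AB)_{12} * C_{22} = 9 * -4 = -36
(ABC)_{12} = 45 + -36 = 9

9


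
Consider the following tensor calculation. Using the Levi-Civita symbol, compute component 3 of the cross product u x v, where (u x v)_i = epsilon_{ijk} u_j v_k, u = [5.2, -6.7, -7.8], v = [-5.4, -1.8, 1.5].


(u x v)_3 = sum_{j,k} epsilon_{3jk} u_j v_k. Only permutations of (1,2,3) contribute; the two non-zero terms are:
eps_{312} u_1 v_2 = 1 * 5.2 * -1.8 = -9.36
eps_{321} u_2 v_1 = -1 * -6.7 * -5.4 = -36.18
(u x v)_3 = -45.54

-45.54


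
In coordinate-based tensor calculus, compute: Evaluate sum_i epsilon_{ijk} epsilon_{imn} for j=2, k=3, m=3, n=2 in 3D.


Using the identity: epsilon_{ijk} epsilon_{imn} = delta_{jm} delta_{kn} - delta_{jn} delta_{km}.
delta_{23} = 0
delta_{32} = 0
delta_{22} = 1
delta_{33} = 1
Result = 0 * 0 - 1 * 1 = 0 - 1 = -1

-1


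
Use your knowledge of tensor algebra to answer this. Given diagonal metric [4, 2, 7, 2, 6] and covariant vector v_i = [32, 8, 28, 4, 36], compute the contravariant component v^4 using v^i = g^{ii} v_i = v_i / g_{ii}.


To raise an index with a diagonal metric: v^i = v_i / g_{ii}.
For index 4: v_4 = 4, g_{44} = 2
v^4 = 4 / 2 = 2

2


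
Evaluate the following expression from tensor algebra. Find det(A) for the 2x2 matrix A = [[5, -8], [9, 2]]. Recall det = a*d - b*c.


For a 2x2 matrix [[a, b], [c, d]], det = a*d - b*c.
a = 5, b = -8, c = 9, d = 2
a*d = 5 * 2 = 10
b*c = -8 * 9 = -72
det = 10 - -72 = 82

82


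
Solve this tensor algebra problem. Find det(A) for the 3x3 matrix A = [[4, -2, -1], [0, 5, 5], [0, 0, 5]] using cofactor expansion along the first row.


Expanding along the first row, det(A) = a11*M_11 - a12*M_12 + a13*M_13, where M_1j is the (1,j) minor.
Minor M_11 = 5*5 - 5*0 = 25
Minor M_12 = 0*5 - 5*0 = 0
Minor M_13 = 0*0 - 5*0 = 0
det = 4*(25) - -2*(0) + -1*(0)
    = 100 - 0 + 0
    = 100

100


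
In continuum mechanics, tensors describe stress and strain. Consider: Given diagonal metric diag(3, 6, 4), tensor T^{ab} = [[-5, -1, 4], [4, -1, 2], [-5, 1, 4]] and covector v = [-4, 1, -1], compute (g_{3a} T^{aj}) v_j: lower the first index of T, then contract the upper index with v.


Step 1: lower the first index. For a diagonal metric, g_{ia} T^{aj} = g_{ii} T^{ij} (no sum on i).
g_{33} = 4
S_3{}^1 = 4 * T^{31} = 4 * -5 = -20
S_3{}^2 = 4 * T^{32} = 4 * 1 = 4
S_3{}^3 = 4 * T^{33} = 4 * 4 = 16
Step 2: contract S_3{}^j with v_j.
S_3{}^1 * v_1 = -20 * -4 = 80
S_3{}^2 * v_2 = 4 * 1 = 4
S_3{}^3 * v_3 = 16 * -1 = -16
Result = 80 + 4 + -16 = 68

68


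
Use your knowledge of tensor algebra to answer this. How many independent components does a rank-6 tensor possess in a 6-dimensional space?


The number of components of a rank-r tensor in d dimensions is d^r.
Here d = 6 and r = 6.
6^6 = 46656

46656


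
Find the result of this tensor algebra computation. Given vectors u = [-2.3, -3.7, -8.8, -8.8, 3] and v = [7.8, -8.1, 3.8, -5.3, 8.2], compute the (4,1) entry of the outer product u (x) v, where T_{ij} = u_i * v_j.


The outer product entry T_{ij} = u_i * v_j.
We need i=4, j=1.
u_4 = -8.8, v_1 = 7.8
T_{4,1} = -8.8 * 7.8 = -68.64

-68.64


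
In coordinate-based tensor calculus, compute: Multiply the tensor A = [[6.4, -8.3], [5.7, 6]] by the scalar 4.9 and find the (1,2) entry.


Scalar multiplication: (cA)_{ij} = c * A_{ij}.
c = 4.9
A_{12} = -8.3
(cA)_{12} = 4.9 * -8.3 = -40.67

-40.67


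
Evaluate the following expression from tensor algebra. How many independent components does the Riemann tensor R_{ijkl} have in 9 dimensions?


The Riemann tensor in d dimensions has d^2(d^2 - 1)/12 independent components.
d = 9, so d^2 = 81
d^2 - 1 = 80
d^2(d^2 - 1) = 81 * 80 = 6480
Divide by 12: 6480 / 12 = 540

540


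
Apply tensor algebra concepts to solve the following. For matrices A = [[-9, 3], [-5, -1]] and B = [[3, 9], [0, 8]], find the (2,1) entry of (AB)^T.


(AB)^T_{ij} = (AB)_{ji} = sum_k A_{jk} B_{ki}.
For i=2, j=1 we need (AB)_{12}:
A_{11} * B_{12} = -9 * 9 = -81
A_{12} * B_{22} = 3 * 8 = 24
Sum = -81 + 24 = -57

-57


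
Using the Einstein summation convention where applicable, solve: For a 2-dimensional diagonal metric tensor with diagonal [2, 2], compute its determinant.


For a diagonal metric, the determinant is the product of diagonal entries.
Diagonal entries: 2, 2
det(g) = 2 * 2 = 4

4


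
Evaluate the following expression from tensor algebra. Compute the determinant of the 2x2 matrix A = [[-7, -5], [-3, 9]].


For a 2x2 matrix [[a, b], [c, d]], det = a*d - b*c.
a = -7, b = -5, c = -3, d = 9
a*d = -7 * 9 = -63
b*c = -5 * -3 = 15
det = -63 - 15 = -78

-78


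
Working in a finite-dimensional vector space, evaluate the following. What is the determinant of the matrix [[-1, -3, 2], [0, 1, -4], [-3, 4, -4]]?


Expanding along the first row, det(A) = a11*M_11 - a12*M_12 + a13*M_13, where M_1j is the (1,j) minor.
Minor M_11 = 1*-4 - -4*4 = 12
Minor M_12 = 0*-4 - -4*-3 = -12
Minor M_13 = 0*4 - 1*-3 = 3
det = -1*(12) - -3*(-12) + 2*(3)
    = -12 - 36 + 6
    = -42

-42


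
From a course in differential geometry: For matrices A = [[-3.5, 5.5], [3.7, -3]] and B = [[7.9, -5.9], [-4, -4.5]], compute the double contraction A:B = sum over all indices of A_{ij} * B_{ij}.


A:B = sum over all i,j of A_{ij} * B_{ij}.
Row 1: -3.5*7.9=-27.65, 5.5*-5.9=-32.45 => row sum = -60.1
Row 2: 3.7*-4=-14.8, -3*-4.5=13.5 => row sum = -1.3
Total = -60.1 + -1.3 = -61.4

-61.4


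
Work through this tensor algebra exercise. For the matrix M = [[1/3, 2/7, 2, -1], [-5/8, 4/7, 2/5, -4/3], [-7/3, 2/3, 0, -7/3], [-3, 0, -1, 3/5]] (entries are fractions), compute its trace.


The trace is the sum of diagonal entries.
Diagonal: M[1,1] = 1/3, M[2,2] = 4/7, M[3,3] = 0, M[4,4] = 3/5
Tr(M) = 1/3 + 4/7 + 0 + 3/5
Computing step by step:
After adding M[1,1]: 1/3
After adding M[2,2]: 19/21
After adding M[3,3]: 19/21
After adding M[4,4]: 158/105
Tr(M) = 158/105

158/105


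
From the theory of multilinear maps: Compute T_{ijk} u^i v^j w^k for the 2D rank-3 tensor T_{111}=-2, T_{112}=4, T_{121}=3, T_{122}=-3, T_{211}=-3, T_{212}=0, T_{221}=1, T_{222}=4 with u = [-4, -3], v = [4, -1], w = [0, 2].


S = sum over i,j,k of T_{ijk} u_i v_j w_k. Expanding all 8 terms:
T_{111}*u_1*v_1*w_1 = -2*-4*4*0 = 0  (running total: 0)
T_{112}*u_1*v_1*w_2 = 4*-4*4*2 = -128  (running total: -128)
T_{121}*u_1*v_2*w_1 = 3*-4*-1*0 = 0  (running total: -128)
T_{122}*u_1*v_2*w_2 = -3*-4*-1*2 = -24  (running total: -152)
T_{211}*u_2*v_1*w_1 = -3*-3*4*0 = 0  (running total: -152)
T_{212}*u_2*v_1*w_2 = 0*-3*4*2 = 0  (running total: -152)
T_{221}*u_2*v_2*w_1 = 1*-3*-1*0 = 0  (running total: -152)
T_{222}*u_2*v_2*w_2 = 4*-3*-1*2 = 24  (running total: -128)
S = -128

-128


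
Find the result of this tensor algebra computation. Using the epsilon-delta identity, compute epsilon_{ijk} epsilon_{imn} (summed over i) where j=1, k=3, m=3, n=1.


Using the identity: epsilon_{ijk} epsilon_{imn} = delta_{jm} delta_{kn} - delta_{jn} delta_{km}.
delta_{13} = 0
delta_{31} = 0
delta_{11} = 1
delta_{33} = 1
Result = 0 * 0 - 1 * 1 = 0 - 1 = -1

-1


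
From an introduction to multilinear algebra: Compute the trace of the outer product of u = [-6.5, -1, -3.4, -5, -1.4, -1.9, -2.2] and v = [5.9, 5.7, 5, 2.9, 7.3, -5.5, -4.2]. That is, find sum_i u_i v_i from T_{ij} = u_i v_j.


The outer product gives T_{ij} = u_i v_j.
The trace (contraction) is Tr(T) = sum_i T_{ii} = sum_i u_i v_i.
Diagonal entries:
T_{11} = u_1 * v_1 = -6.5 * 5.9 = -38.35
T_{22} = u_2 * v_2 = -1 * 5.7 = -5.7
T_{33} = u_3 * v_3 = -3.4 * 5 = -17
T_{44} = u_4 * v_4 = -5 * 2.9 = -14.5
T_{55} = u_5 * v_5 = -1.4 * 7.3 = -10.22
T_{66} = u_6 * v_6 = -1.9 * -5.5 = 10.45
T_{77} = u_7 * v_7 = -2.2 * -4.2 = 9.24
Tr(T) = -38.35 + -5.7 + -17 + -14.5 + -10.22 + 10.45 + 9.24 = -66.08

-66.08


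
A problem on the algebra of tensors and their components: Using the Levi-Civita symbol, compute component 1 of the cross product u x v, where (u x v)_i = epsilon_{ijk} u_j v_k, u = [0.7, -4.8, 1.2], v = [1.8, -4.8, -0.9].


(u x v)_1 = sum_{j,k} epsilon_{1jk} u_j v_k. Only permutations of (1,2,3) contribute; the two non-zero terms are:
eps_{123} u_2 v_3 = 1 * -4.8 * -0.9 = 4.32
eps_{132} u_3 v_2 = -1 * 1.2 * -4.8 = 5.76
(u x v)_1 = 10.08

10.08


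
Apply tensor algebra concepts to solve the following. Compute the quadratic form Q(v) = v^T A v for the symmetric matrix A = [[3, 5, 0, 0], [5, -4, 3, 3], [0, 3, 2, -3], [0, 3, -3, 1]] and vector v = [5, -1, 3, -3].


First compute Av:
(Av)_1 = 3*5 + 5*-1 + 0*3 + 0*-3 = 10
(Av)_2 = 5*5 + -4*-1 + 3*3 + 3*-3 = 29
(Av)_3 = 0*5 + 3*-1 + 2*3 + -3*-3 = 12
(Av)_4 = 0*5 + 3*-1 + -3*3 + 1*-3 = -15
Av = [10, 29, 12, -15]
Then v^T (Av) = 5*10 + -1*29 + 3*12 + -3*-15
= 50 + -29 + 36 + 45 = 102

102


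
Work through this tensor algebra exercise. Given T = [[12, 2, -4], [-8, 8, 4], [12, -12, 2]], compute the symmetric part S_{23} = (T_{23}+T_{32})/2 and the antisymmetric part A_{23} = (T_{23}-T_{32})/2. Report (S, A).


T_{23} = 4
T_{32} = -12
S_{23} = (4 + -12)/2 = -8/2 = -4
A_{23} = (4 - -12)/2 = 16/2 = 8
Check: S + A = -4 + 8 = 4 = T_{23}.

(-4, 8)


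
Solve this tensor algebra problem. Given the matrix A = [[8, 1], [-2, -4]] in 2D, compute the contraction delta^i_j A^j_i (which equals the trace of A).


The contraction (trace) of a rank-2 tensor is the sum of its diagonal elements.
Diagonal entries: A[1,1] = 8, A[2,2] = -4
Tr(A) = 8 + -4 = 4

4


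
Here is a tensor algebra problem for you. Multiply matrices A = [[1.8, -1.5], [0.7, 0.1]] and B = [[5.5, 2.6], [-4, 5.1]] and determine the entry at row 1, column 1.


(AB)_{ij} = sum_k A_{ik} B_{kj}.
For i=1, j=1:
A_{11} * B_{11} = 1.8 * 5.5 = 9.9
A_{12} * B_{21} = -1.5 * -4 = 6
Sum = 9.9 + 6 = 15.9

15.9


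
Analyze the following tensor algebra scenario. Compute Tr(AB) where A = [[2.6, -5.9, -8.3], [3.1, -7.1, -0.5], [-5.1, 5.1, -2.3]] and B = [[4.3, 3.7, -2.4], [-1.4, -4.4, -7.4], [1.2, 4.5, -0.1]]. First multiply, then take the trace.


Tr(AB) = sum_i (AB)_{ii} where (AB)_{ii} = sum_k A_{ik} B_{ki}.
(AB)_{11} = 2.6*4.3 + -5.9*-1.4 + -8.3*1.2 = 9.48
(AB)_{22} = 3.1*3.7 + -7.1*-4.4 + -0.5*4.5 = 40.46
(AB)_{33} = -5.1*-2.4 + 5.1*-7.4 + -2.3*-0.1 = -25.27
Tr(AB) = 9.48 + 40.46 + -25.27 = 24.67

24.67


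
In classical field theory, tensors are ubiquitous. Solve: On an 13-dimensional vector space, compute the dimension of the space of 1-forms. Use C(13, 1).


The dimension of the space of p-forms on an n-dimensional space is C(n, p).
n = 13, p = 1
C(13, 1) = 13! / (1! * 12!) = 13

13


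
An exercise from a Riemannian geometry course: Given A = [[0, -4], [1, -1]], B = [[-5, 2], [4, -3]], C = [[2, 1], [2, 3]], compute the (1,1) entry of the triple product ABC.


(ABC)_{11} = sum_m (AB)_{1m} C_{m1}. First compute row 1 of AB.
(AB)_{11} = 0*-5 + -4*4 = -16
(AB)_{12} = 0*2 + -4*-3 = 12
Now contract with column 1 of C:
(AB)_{11} * C_{11} = -16 * 2 = -32
(AB)_{12} * C_{21} = 12 * 2 = 24
(ABC)_{11} = -32 + 24 = -8

-8


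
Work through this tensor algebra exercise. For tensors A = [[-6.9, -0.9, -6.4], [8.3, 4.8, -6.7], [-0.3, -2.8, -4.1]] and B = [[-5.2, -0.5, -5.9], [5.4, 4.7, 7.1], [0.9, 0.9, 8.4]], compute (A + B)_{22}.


Tensor addition is component-wise: (A + B)_{ij} = A_{ij} + B_{ij}.
A_{22} = 4.8
B_{22} = 4.7
(A + B)_{22} = 4.8 + 4.7 = 9.5

9.5


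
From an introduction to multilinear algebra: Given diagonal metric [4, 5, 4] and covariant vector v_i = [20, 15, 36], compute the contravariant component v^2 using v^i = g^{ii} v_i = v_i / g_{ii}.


To raise an index with a diagonal metric: v^i = v_i / g_{ii}.
For index 2: v_2 = 15, g_{22} = 5
v^2 = 15 / 5 = 3

3


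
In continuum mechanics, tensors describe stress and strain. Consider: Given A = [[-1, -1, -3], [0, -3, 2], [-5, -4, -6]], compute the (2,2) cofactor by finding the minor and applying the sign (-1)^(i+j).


To find cofactor C_{22}, delete row 2 and column 2.
The resulting 2x2 submatrix is: [[-1, -3], [-5, -6]]
Minor M_{22} = -1*-6 - -3*-5
  = 6 - 15 = -9
Sign = (-1)^(2+2) = (-1)^4 = 1
Cofactor C_{22} = 1 * -9 = -9

-9


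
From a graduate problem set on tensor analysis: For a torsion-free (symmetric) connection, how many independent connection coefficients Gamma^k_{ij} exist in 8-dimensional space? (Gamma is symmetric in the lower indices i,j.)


Christoffel symbols Gamma^k_{ij} are symmetric in i,j, so there are d * d(d+1)/2 independent symbols.
d = 8
d(d+1)/2 = 8 * 9 / 2 = 36
Total = 8 * 36 = 288

288


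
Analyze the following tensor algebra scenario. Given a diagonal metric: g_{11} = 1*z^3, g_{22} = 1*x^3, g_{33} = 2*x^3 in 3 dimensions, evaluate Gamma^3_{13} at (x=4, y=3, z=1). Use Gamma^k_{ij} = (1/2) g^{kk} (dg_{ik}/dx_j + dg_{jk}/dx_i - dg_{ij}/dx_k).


For a diagonal metric, Gamma^k_{ij} = (1/2) g^{kk} (dg_{ik}/dx_j + dg_{jk}/dx_i - dg_{ij}/dx_k).
The metric is diagonal, so g_{ab} = 0 for a != b.
At the given point: g_{11} = 1, g_{22} = 64, g_{33} = 128
g^{33} = 1/128
dg_{13}/dx_3 = 0 (off-diagonal)
dg_{33}/dx_1 = dg_{33}/dx_1 = 96
dg_{13}/dx_3 = 0 (off-diagonal)
Numerator = 0 + 96 - 0 = 96
Gamma^3_{13} = 96 / (2 * 128) = 3/8

3/8


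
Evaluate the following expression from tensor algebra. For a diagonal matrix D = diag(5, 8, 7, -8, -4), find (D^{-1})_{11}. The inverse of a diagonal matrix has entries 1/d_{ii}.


For a diagonal matrix, the inverse has entries (D^{-1})_{ii} = 1/d_{ii}.
The diagonal entries are: d_{11} = 5, d_{22} = 8, d_{33} = 7, d_{44} = -8, d_{55} = -4
We need (D^{-1})_{11} = 1/d_{11} = 1/5 = 1/5

1/5


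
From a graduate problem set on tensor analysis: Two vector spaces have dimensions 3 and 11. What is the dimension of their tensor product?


The dimension of a tensor product is the product of dimensions.
dim(V) = 3, dim(W) = 11
dim(V (x) W) = 3 * 11 = 33

33


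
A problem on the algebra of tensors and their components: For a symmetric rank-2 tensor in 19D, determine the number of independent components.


A symmetric rank-2 tensor in d dimensions has d(d+1)/2 independent components.
d = 19
d(d+1)/2 = 19 * 20 / 2 = 380 / 2 = 190

190


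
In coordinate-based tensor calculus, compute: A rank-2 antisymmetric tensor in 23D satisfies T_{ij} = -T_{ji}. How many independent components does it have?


An antisymmetric rank-2 tensor satisfies A_{ij} = -A_{ji}, so diagonal entries are zero.
The independent components are the upper-triangular entries: C(n, 2) = n(n-1)/2.
n = 23
C(23, 2) = 23 * 22 / 2 = 506 / 2 = 253

253


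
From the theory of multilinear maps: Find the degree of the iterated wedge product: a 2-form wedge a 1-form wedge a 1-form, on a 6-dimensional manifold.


The degree of a wedge product is the sum of the degrees of the individual forms.
Degrees: 2, 1, 1
Total degree = 2 + 1 + 1 = 4

4


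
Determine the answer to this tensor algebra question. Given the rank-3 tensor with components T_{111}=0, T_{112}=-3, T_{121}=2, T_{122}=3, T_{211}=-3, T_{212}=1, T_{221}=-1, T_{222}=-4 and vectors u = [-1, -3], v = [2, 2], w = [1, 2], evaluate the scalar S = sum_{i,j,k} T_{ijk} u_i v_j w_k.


S = sum over i,j,k of T_{ijk} u_i v_j w_k. Expanding all 8 terms:
T_{111}*u_1*v_1*w_1 = 0*-1*2*1 = 0  (running total: 0)
T_{112}*u_1*v_1*w_2 = -3*-1*2*2 = 12  (running total: 12)
T_{121}*u_1*v_2*w_1 = 2*-1*2*1 = -4  (running total: 8)
T_{122}*u_1*v_2*w_2 = 3*-1*2*2 = -12  (running total: -4)
T_{211}*u_2*v_1*w_1 = -3*-3*2*1 = 18  (running total: 14)
T_{212}*u_2*v_1*w_2 = 1*-3*2*2 = -12  (running total: 2)
T_{221}*u_2*v_2*w_1 = -1*-3*2*1 = 6  (running total: 8)
T_{222}*u_2*v_2*w_2 = -4*-3*2*2 = 48  (running total: 56)
S = 56

56


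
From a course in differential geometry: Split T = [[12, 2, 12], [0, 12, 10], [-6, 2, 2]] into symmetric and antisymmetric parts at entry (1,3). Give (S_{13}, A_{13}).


T_{13} = 12
T_{31} = -6
S_{13} = (12 + -6)/2 = 6/2 = 3
A_{13} = (12 - -6)/2 = 18/2 = 9
Check: S + A = 3 + 9 = 12 = T_{13}.

(3, 9)


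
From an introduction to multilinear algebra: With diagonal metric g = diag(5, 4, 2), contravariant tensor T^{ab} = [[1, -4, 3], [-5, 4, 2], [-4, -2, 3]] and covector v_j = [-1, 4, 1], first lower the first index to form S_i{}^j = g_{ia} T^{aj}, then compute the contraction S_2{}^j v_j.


Step 1: lower the first index. For a diagonal metric, g_{ia} T^{aj} = g_{ii} T^{ij} (no sum on i).
g_{22} = 4
S_2{}^1 = 4 * T^{21} = 4 * -5 = -20
S_2{}^2 = 4 * T^{22} = 4 * 4 = 16
S_2{}^3 = 4 * T^{23} = 4 * 2 = 8
Step 2: contract S_2{}^j with v_j.
S_2{}^1 * v_1 = -20 * -1 = 20
S_2{}^2 * v_2 = 16 * 4 = 64
S_2{}^3 * v_3 = 8 * 1 = 8
Result = 20 + 64 + 8 = 92

92


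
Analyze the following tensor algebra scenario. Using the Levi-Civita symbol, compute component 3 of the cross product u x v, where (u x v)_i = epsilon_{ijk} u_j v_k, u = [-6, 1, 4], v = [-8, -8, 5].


(u x v)_3 = sum_{j,k} epsilon_{3jk} u_j v_k. Only permutations of (1,2,3) contribute; the two non-zero terms are:
eps_{312} u_1 v_2 = 1 * -6 * -8 = 48
eps_{321} u_2 v_1 = -1 * 1 * -8 = 8
(u x v)_3 = 56

56


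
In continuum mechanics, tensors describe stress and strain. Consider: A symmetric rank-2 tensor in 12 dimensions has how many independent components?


A symmetric rank-2 tensor in d dimensions has d(d+1)/2 independent components.
d = 12
d(d+1)/2 = 12 * 13 / 2 = 156 / 2 = 78

78


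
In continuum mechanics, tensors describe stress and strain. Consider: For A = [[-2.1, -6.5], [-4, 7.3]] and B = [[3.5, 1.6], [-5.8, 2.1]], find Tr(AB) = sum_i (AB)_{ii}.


Tr(AB) = sum_i (AB)_{ii} where (AB)_{ii} = sum_k A_{ik} B_{ki}.
(AB)_{11} = -2.1*3.5 + -6.5*-5.8 = 30.35
(AB)_{22} = -4*1.6 + 7.3*2.1 = 8.93
Tr(AB) = 30.35 + 8.93 = 39.28

39.28


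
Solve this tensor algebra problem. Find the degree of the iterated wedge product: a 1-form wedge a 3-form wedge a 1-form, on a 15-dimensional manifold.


The degree of a wedge product is the sum of the degrees of the individual forms.
Degrees: 1, 3, 1
Total degree = 1 + 3 + 1 = 5

5


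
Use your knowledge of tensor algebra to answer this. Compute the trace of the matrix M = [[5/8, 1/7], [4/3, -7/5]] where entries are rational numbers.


The trace is the sum of diagonal entries.
Diagonal: M[1,1] = 5/8, M[2,2] = -7/5
Tr(M) = 5/8 + -7/5
Computing step by step:
After adding M[1,1]: 5/8
After adding M[2,2]: -31/40
Tr(M) = -31/40

-31/40


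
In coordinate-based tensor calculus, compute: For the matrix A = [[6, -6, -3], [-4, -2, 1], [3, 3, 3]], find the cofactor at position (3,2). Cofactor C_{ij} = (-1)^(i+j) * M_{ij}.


To find cofactor C_{32}, delete row 3 and column 2.
The resulting 2x2 submatrix is: [[6, -3], [-4, 1]]
Minor M_{32} = 6*1 - -3*-4
  = 6 - 12 = -6
Sign = (-1)^(3+2) = (-1)^5 = -1
Cofactor C_{32} = -1 * -6 = 6

6


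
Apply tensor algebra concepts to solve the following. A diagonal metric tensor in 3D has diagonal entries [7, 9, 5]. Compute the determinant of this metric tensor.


For a diagonal metric, the determinant is the product of diagonal entries.
Diagonal entries: 7, 9, 5
det(g) = 7 * 9 * 5 = 315

315


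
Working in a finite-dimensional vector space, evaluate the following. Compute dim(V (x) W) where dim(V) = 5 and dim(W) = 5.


The dimension of a tensor product is the product of dimensions.
dim(V) = 5, dim(W) = 5
dim(V (x) W) = 5 * 5 = 25

25


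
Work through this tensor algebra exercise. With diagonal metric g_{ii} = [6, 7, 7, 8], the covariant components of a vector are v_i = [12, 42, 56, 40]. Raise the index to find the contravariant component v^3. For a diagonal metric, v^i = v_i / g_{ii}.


To raise an index with a diagonal metric: v^i = v_i / g_{ii}.
For index 3: v_3 = 56, g_{33} = 7
v^3 = 56 / 7 = 8

8


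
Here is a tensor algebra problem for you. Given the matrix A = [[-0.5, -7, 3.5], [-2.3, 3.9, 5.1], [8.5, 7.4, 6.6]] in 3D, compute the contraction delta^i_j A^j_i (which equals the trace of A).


The contraction (trace) of a rank-2 tensor is the sum of its diagonal elements.
Diagonal entries: A[1,1] = -0.5, A[2,2] = 3.9, A[3,3] = 6.6
Tr(A) = -0.5 + 3.9 + 6.6 = 10

10


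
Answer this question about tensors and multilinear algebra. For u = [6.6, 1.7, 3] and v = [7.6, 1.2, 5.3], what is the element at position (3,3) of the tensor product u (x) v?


The outer product entry T_{ij} = u_i * v_j.
We need i=3, j=3.
u_3 = 3, v_3 = 5.3
T_{3,3} = 3 * 5.3 = 15.9

15.9


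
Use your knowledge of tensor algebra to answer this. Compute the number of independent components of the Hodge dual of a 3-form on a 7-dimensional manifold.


The Hodge dual of a p-form on an n-dimensional manifold is an (n-p)-form.
n = 7, p = 3, so dual degree = 7 - 3 = 4
The number of components is C(n, n-p) = C(7, 4) = 35

35


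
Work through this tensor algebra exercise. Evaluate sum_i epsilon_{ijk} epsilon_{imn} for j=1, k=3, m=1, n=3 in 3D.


Using the identity: epsilon_{ijk} epsilon_{imn} = delta_{jm} delta_{kn} - delta_{jn} delta_{km}.
delta_{11} = 1
delta_{33} = 1
delta_{13} = 0
delta_{31} = 0
Result = 1 * 1 - 0 * 0 = 1 - 0 = 1

1


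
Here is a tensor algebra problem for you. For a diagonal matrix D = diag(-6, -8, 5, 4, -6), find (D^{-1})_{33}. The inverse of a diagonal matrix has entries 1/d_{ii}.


For a diagonal matrix, the inverse has entries (D^{-1})_{ii} = 1/d_{ii}.
The diagonal entries are: d_{11} = -6, d_{22} = -8, d_{33} = 5, d_{44} = 4, d_{55} = -6
We need (D^{-1})_{33} = 1/d_{33} = 1/5 = 1/5

1/5


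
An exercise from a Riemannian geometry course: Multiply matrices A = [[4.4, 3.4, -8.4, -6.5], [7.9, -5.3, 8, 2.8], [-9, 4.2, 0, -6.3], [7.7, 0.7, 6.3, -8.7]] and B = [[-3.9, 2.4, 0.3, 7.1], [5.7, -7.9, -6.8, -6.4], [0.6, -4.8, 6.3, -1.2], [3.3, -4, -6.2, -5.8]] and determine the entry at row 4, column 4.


(AB)_{ij} = sum_k A_{ik} B_{kj}.
For i=4, j=4:
A_{41} * B_{14} = 7.7 * 7.1 = 54.67
A_{42} * B_{24} = 0.7 * -6.4 = -4.48
A_{43} * B_{34} = 6.3 * -1.2 = -7.56
A_{44} * B_{44} = -8.7 * -5.8 = 50.46
Sum = 54.67 + -4.48 + -7.56 + 50.46 = 93.09

93.09


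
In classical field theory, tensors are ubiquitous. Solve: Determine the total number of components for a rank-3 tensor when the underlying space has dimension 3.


The number of components of a rank-r tensor in d dimensions is d^r.
Here d = 3 and r = 3.
3^3 = 27

27


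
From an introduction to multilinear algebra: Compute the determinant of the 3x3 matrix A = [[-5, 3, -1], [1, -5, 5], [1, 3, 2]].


Expanding along the first row, det(A) = a11*M_11 - a12*M_12 + a13*M_13, where M_1j is the (1,j) minor.
Minor M_11 = -5*2 - 5*3 = -25
Minor M_12 = 1*2 - 5*1 = -3
Minor M_13 = 1*3 - -5*1 = 8
det = -5*(-25) - 3*(-3) + -1*(8)
    = 125 - -9 + -8
    = 126

126


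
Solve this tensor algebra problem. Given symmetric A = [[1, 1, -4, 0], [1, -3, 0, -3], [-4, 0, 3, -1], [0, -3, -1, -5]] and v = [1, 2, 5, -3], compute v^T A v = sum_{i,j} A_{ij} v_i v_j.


First compute Av:
(Av)_1 = 1*1 + 1*2 + -4*5 + 0*-3 = -17
(Av)_2 = 1*1 + -3*2 + 0*5 + -3*-3 = 4
(Av)_3 = -4*1 + 0*2 + 3*5 + -1*-3 = 14
(Av)_4 = 0*1 + -3*2 + -1*5 + -5*-3 = 4
Av = [-17, 4, 14, 4]
Then v^T (Av) = 1*-17 + 2*4 + 5*14 + -3*4
= -17 + 8 + 70 + -12 = 49

49


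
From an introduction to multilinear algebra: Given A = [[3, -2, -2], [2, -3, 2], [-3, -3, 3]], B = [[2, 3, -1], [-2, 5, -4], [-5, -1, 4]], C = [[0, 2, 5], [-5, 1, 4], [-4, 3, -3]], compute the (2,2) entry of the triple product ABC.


(ABC)_{22} = sum_m (AB)_{2m} C_{m2}. First compute row 2 of AB.
(AB)_{21} = 2*2 + -3*-2 + 2*-5 = 0
(AB)_{22} = 2*3 + -3*5 + 2*-1 = -11
(AB)_{23} = 2*-1 + -3*-4 + 2*4 = 18
Now contract with column 2 of C:
(AB)_{21} * C_{12} = 0 * 2 = 0
(AB)_{22} * C_{22} = -11 * 1 = -11
(AB)_{23} * C_{32} = 18 * 3 = 54
(ABC)_{22} = 0 + -11 + 54 = 43

43


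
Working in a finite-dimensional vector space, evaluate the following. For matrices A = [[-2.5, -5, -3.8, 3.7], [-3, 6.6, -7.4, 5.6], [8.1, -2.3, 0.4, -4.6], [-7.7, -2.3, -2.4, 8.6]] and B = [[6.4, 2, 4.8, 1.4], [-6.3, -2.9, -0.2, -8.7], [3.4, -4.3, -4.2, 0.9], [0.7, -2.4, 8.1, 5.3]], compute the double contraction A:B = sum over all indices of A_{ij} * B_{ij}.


A:B = sum over all i,j of A_{ij} * B_{ij}.
Row 1: -2.5*6.4=-16, -5*2=-10, -3.8*4.8=-18.24, 3.7*1.4=5.18 => row sum = -39.06
Row 2: -3*-6.3=18.9, 6.6*-2.9=-19.14, -7.4*-0.2=1.48, 5.6*-8.7=-48.72 => row sum = -47.48
Row 3: 8.1*3.4=27.54, -2.3*-4.3=9.89, 0.4*-4.2=-1.68, -4.6*0.9=-4.14 => row sum = 31.61
Row 4: -7.7*0.7=-5.39, -2.3*-2.4=5.52, -2.4*8.1=-19.44, 8.6*5.3=45.58 => row sum = 26.27
Total = -39.06 + -47.48 + 31.61 + 26.27 = -28.66

-28.66


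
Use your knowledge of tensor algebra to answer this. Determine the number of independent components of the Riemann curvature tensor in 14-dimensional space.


The Riemann tensor in d dimensions has d^2(d^2 - 1)/12 independent components.
d = 14, so d^2 = 196
d^2 - 1 = 195
d^2(d^2 - 1) = 196 * 195 = 38220
Divide by 12: 38220 / 12 = 3185

3185


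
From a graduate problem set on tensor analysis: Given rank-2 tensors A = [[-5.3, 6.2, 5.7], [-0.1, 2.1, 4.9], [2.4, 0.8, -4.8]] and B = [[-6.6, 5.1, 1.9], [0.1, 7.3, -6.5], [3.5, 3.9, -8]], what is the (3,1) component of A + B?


Tensor addition is component-wise: (A + B)_{ij} = A_{ij} + B_{ij}.
A_{31} = 2.4
B_{31} = 3.5
(A + B)_{31} = 2.4 + 3.5 = 5.9

5.9


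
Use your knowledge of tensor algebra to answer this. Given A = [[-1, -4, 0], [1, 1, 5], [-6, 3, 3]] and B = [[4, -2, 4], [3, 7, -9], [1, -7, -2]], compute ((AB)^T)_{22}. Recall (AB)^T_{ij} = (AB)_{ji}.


(AB)^T_{ij} = (AB)_{ji} = sum_k A_{jk} B_{ki}.
For i=2, j=2 we need (AB)_{22}:
A_{21} * B_{12} = 1 * -2 = -2
A_{22} * B_{22} = 1 * 7 = 7
A_{23} * B_{32} = 5 * -7 = -35
Sum = -2 + 7 + -35 = -30

-30


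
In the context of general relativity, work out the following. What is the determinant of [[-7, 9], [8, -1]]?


For a 2x2 matrix [[a, b], [c, d]], det = a*d - b*c.
a = -7, b = 9, c = 8, d = -1
a*d = -7 * -1 = 7
b*c = 9 * 8 = 72
det = 7 - 72 = -65

-65


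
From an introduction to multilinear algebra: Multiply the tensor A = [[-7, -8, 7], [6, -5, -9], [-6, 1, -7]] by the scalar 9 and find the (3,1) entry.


Scalar multiplication: (cA)_{ij} = c * A_{ij}.
c = 9
A_{31} = -6
(cA)_{31} = 9 * -6 = -54

-54


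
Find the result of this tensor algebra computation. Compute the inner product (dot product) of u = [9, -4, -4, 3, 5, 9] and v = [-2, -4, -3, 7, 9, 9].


The inner product u . v = sum of u_i * v_i.
Term-by-term: 9 * -2, -4 * -4, -4 * -3, 3 * 7, 5 * 9, 9 * 9
Products: -18, 16, 12, 21, 45, 81
Sum = -18 + 16 + 12 + 21 + 45 + 81 = 157

157


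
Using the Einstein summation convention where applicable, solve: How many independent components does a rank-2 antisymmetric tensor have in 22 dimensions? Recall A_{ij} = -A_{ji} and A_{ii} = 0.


An antisymmetric rank-2 tensor satisfies A_{ij} = -A_{ji}, so diagonal entries are zero.
The independent components are the upper-triangular entries: C(n, 2) = n(n-1)/2.
n = 22
C(22, 2) = 22 * 21 / 2 = 462 / 2 = 231

231


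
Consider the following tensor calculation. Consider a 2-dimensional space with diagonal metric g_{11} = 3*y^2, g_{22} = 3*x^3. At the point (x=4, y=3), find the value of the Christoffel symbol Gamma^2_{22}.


For a diagonal metric, Gamma^k_{ij} = (1/2) g^{kk} (dg_{ik}/dx_j + dg_{jk}/dx_i - dg_{ij}/dx_k).
The metric is diagonal, so g_{ab} = 0 for a != b.
At the given point: g_{11} = 27, g_{22} = 192
g^{22} = 1/192
dg_{22}/dx_2 = dg_{22}/dx_2 = 0
dg_{22}/dx_2 = dg_{22}/dx_2 = 0
dg_{22}/dx_2 = dg_{22}/dx_2 = 0
Numerator = 0 + 0 - 0 = 0
Gamma^2_{22} = 0 / (2 * 192) = 0

0


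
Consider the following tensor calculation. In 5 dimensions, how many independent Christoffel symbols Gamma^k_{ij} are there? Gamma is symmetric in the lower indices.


Christoffel symbols Gamma^k_{ij} are symmetric in i,j, so there are d * d(d+1)/2 independent symbols.
d = 5
d(d+1)/2 = 5 * 6 / 2 = 15
Total = 5 * 15 = 75

75


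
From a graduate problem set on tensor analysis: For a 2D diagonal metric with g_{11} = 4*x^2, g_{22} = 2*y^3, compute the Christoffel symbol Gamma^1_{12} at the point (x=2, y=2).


For a diagonal metric, Gamma^k_{ij} = (1/2) g^{kk} (dg_{ik}/dx_j + dg_{jk}/dx_i - dg_{ij}/dx_k).
The metric is diagonal, so g_{ab} = 0 for a != b.
At the given point: g_{11} = 16, g_{22} = 16
g^{11} = 1/16
dg_{11}/dx_2 = dg_{11}/dx_2 = 0
dg_{21}/dx_1 = 0 (off-diagonal)
dg_{12}/dx_1 = 0 (off-diagonal)
Numerator = 0 + 0 - 0 = 0
Gamma^1_{12} = 0 / (2 * 16) = 0

0


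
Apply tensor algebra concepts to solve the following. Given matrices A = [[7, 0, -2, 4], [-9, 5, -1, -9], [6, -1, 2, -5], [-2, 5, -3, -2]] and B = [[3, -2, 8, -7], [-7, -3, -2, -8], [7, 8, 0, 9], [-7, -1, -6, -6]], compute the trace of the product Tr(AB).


Tr(AB) = sum_i (AB)_{ii} where (AB)_{ii} = sum_k A_{ik} B_{ki}.
(AB)_{11} = 7*3 + 0*-7 + -2*7 + 4*-7 = -21
(AB)_{22} = -9*-2 + 5*-3 + -1*8 + -9*-1 = 4
(AB)_{33} = 6*8 + -1*-2 + 2*0 + -5*-6 = 80
(AB)_{44} = -2*-7 + 5*-8 + -3*9 + -2*-6 = -41
Tr(AB) = -21 + 4 + 80 + -41 = 22

22


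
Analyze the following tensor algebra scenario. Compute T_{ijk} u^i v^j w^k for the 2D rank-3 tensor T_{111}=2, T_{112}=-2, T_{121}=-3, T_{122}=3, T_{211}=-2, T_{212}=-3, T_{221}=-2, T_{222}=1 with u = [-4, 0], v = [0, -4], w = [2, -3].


S = sum over i,j,k of T_{ijk} u_i v_j w_k. Expanding all 8 terms:
T_{111}*u_1*v_1*w_1 = 2*-4*0*2 = 0  (running total: 0)
T_{112}*u_1*v_1*w_2 = -2*-4*0*-3 = 0  (running total: 0)
T_{121}*u_1*v_2*w_1 = -3*-4*-4*2 = -96  (running total: -96)
T_{122}*u_1*v_2*w_2 = 3*-4*-4*-3 = -144  (running total: -240)
T_{211}*u_2*v_1*w_1 = -2*0*0*2 = 0  (running total: -240)
T_{212}*u_2*v_1*w_2 = -3*0*0*-3 = 0  (running total: -240)
T_{221}*u_2*v_2*w_1 = -2*0*-4*2 = 0  (running total: -240)
T_{222}*u_2*v_2*w_2 = 1*0*-4*-3 = 0  (running total: -240)
S = -240

-240


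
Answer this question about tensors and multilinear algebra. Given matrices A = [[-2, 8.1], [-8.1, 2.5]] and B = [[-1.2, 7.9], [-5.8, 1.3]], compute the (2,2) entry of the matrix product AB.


(AB)_{ij} = sum_k A_{ik} B_{kj}.
For i=2, j=2:
A_{21} * B_{12} = -8.1 * 7.9 = -63.99
A_{22} * B_{22} = 2.5 * 1.3 = 3.25
Sum = -63.99 + 3.25 = -60.74

-60.74


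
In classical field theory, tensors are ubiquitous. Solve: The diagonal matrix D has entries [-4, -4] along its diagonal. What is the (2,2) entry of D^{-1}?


For a diagonal matrix, the inverse has entries (D^{-1})_{ii} = 1/d_{ii}.
The diagonal entries are: d_{11} = -4, d_{22} = -4
We need (D^{-1})_{22} = 1/d_{22} = 1/-4 = -1/4

-1/4


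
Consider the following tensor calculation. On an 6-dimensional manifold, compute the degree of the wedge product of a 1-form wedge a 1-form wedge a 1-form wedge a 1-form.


The degree of a wedge product is the sum of the degrees of the individual forms.
Degrees: 1, 1, 1, 1
Total degree = 1 + 1 + 1 + 1 = 4

4


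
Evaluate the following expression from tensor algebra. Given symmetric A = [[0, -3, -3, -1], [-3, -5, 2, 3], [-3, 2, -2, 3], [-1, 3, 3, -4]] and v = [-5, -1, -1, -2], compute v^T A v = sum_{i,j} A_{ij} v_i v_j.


First compute Av:
(Av)_1 = 0*-5 + -3*-1 + -3*-1 + -1*-2 = 8
(Av)_2 = -3*-5 + -5*-1 + 2*-1 + 3*-2 = 12
(Av)_3 = -3*-5 + 2*-1 + -2*-1 + 3*-2 = 9
(Av)_4 = -1*-5 + 3*-1 + 3*-1 + -4*-2 = 7
Av = [8, 12, 9, 7]
Then v^T (Av) = -5*8 + -1*12 + -1*9 + -2*7
= -40 + -12 + -9 + -14 = -75

-75


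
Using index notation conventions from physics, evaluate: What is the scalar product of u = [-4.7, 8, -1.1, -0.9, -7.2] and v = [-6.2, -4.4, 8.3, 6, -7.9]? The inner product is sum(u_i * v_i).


The inner product u . v = sum of u_i * v_i.
Term-by-term: -4.7 * -6.2, 8 * -4.4, -1.1 * 8.3, -0.9 * 6, -7.2 * -7.9
Products: 29.14, -35.2, -9.13, -5.4, 56.88
Sum = 29.14 + -35.2 + -9.13 + -5.4 + 56.88 = 36.29

36.29


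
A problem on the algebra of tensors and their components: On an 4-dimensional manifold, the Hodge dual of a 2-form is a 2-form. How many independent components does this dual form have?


The Hodge dual of a p-form on an n-dimensional manifold is an (n-p)-form.
n = 4, p = 2, so dual degree = 4 - 2 = 2
The number of components is C(n, n-p) = C(4, 2) = 6

6


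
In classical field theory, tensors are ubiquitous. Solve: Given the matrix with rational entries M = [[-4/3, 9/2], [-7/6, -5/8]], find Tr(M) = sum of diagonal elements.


The trace is the sum of diagonal entries.
Diagonal: M[1,1] = -4/3, M[2,2] = -5/8
Tr(M) = -4/3 + -5/8
Computing step by step:
After adding M[1,1]: -4/3
After adding M[2,2]: -47/24
Tr(M) = -47/24

-47/24


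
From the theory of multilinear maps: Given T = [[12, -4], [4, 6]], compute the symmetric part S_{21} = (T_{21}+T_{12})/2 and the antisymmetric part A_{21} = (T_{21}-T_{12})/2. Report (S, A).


T_{21} = 4
T_{12} = -4
S_{21} = (4 + -4)/2 = 0/2 = 0
A_{21} = (4 - -4)/2 = 8/2 = 4
Check: S + A = 0 + 4 = 4 = T_{21}.

(0, 4)


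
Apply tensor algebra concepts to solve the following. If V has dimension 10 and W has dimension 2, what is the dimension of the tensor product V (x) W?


The dimension of a tensor product is the product of dimensions.
dim(V) = 10, dim(W) = 2
dim(V (x) W) = 10 * 2 = 20

20


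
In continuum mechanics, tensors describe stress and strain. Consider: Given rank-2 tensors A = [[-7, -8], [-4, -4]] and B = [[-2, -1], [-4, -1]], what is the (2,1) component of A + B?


Tensor addition is component-wise: (A + B)_{ij} = A_{ij} + B_{ij}.
A_{21} = -4
B_{21} = -4
(A + B)_{21} = -4 + -4 = -8

-8


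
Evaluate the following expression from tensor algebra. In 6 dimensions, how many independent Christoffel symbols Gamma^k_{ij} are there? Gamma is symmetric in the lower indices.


Christoffel symbols Gamma^k_{ij} are symmetric in i,j, so there are d * d(d+1)/2 independent symbols.
d = 6
d(d+1)/2 = 6 * 7 / 2 = 21
Total = 6 * 21 = 126

126
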